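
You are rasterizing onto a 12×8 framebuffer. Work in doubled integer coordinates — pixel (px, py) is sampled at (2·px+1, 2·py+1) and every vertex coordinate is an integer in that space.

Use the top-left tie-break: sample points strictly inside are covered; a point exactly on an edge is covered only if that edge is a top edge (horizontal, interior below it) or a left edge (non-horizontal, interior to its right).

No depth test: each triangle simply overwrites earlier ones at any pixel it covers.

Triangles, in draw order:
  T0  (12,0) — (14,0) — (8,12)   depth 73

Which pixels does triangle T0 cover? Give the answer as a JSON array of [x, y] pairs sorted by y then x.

T0:
  2·area = 24
  edge (12, 0)→(14, 0): d=(2,0) top-left  bias=+0
  edge (14, 0)→(8, 12): d=(-6,12) right/bottom  bias=-1
  edge (8, 12)→(12, 0): d=(4,-12) top-left  bias=+0
    (6,0)@(13, 1): e=[2,6,16] → █
    (7,0)@(15, 1): e=[2,-18,40] → ·
    (5,1)@(11, 3): e=[6,18,0] → █  [on edge]
    (6,1)@(13, 3): e=[6,-6,24] → ·
    (5,2)@(11, 5): e=[10,6,8] → █
    (6,2)@(13, 5): e=[10,-18,32] → ·
    (5,3)@(11, 7): e=[14,-6,16] → ·
    (4,4)@(9, 9): e=[18,6,0] → █  [on edge]
    (5,4)@(11, 9): e=[18,-18,24] → ·
    (4,5)@(9, 11): e=[22,-6,8] → ·
    (3,7)@(7, 15): e=[30,-6,0] → ·  [on edge]
  covered (4 px):
    · · · · · · █ · · · · ·
    · · · · · █ · · · · · ·
    · · · · · █ · · · · · ·
    · · · · · · · · · · · ·
    · · · · █ · · · · · · ·
    · · · · · · · · · · · ·
    · · · · · · · · · · · ·
    · · · · · · · · · · · ·

Answer: [[6,0],[5,1],[5,2],[4,4]]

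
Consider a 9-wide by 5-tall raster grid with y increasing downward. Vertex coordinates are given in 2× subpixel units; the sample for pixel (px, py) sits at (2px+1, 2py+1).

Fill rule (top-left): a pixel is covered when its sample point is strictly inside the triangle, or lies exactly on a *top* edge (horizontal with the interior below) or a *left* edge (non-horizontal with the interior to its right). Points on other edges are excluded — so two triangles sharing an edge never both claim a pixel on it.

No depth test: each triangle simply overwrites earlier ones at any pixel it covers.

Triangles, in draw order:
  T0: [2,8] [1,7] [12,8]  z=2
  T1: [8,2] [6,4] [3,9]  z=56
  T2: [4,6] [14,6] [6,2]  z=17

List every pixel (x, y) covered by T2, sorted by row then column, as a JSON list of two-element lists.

T0:
  2·area = 10
  edge (2, 8)→(1, 7): d=(-1,-1) top-left  bias=+0
  edge (1, 7)→(12, 8): d=(11,1) right/bottom  bias=-1
  edge (12, 8)→(2, 8): d=(-10,0) right/bottom  bias=-1
    (0,3)@(1, 7): e=[0,0,10] → ·  [on edge]
    (1,4)@(3, 9): e=[0,20,-10] → ·  [on edge]
  covered (0 px):
    · · · · · · · · ·
    · · · · · · · · ·
    · · · · · · · · ·
    · · · · · · · · ·
    · · · · · · · · ·
T1:
  2·area = 4  (B↔C swapped to make it positive)
  edge (8, 2)→(3, 9): d=(-5,7) right/bottom  bias=-1
  edge (3, 9)→(6, 4): d=(3,-5) top-left  bias=+0
  edge (6, 4)→(8, 2): d=(2,-2) top-left  bias=+0
    (4,0)@(9, 1): e=[-2,6,0] → ·  [on edge]
    (3,1)@(7, 3): e=[2,2,0] → █  [on edge]
    (4,1)@(9, 3): e=[-12,12,4] → ·
    (2,2)@(5, 5): e=[6,-2,0] → ·  [on edge]
    (3,2)@(7, 5): e=[-8,8,4] → ·
    (1,3)@(3, 7): e=[10,-6,0] → ·  [on edge]
    (0,4)@(1, 9): e=[14,-10,0] → ·  [on edge]
    (1,4)@(3, 9): e=[0,0,4] → ·  [on edge]
  covered (1 px):
    · · · · · · · · ·
    · · · █ · · · · ·
    · · · · · · · · ·
    · · · · · · · · ·
    · · · · · · · · ·
T2:
  2·area = 40  (B↔C swapped to make it positive)
  edge (4, 6)→(6, 2): d=(2,-4) top-left  bias=+0
  edge (6, 2)→(14, 6): d=(8,4) right/bottom  bias=-1
  edge (14, 6)→(4, 6): d=(-10,0) right/bottom  bias=-1
    (3,1)@(7, 3): e=[6,4,30] → █
    (4,1)@(9, 3): e=[14,-4,30] → ·
    (2,2)@(5, 5): e=[2,28,10] → █
    (4,2)@(9, 5): e=[18,12,10] → █
    (5,2)@(11, 5): e=[26,4,10] → █
    (6,2)@(13, 5): e=[34,-4,10] → ·
    (2,3)@(5, 7): e=[6,44,-10] → ·
    (3,3)@(7, 7): e=[14,36,-10] → ·
    (4,3)@(9, 7): e=[22,28,-10] → ·
    (5,3)@(11, 7): e=[30,20,-10] → ·
  covered (5 px):
    · · · · · · · · ·
    · · · █ · · · · ·
    · · █ █ █ █ · · ·
    · · · · · · · · ·
    · · · · · · · · ·

Answer: [[3,1],[2,2],[3,2],[4,2],[5,2]]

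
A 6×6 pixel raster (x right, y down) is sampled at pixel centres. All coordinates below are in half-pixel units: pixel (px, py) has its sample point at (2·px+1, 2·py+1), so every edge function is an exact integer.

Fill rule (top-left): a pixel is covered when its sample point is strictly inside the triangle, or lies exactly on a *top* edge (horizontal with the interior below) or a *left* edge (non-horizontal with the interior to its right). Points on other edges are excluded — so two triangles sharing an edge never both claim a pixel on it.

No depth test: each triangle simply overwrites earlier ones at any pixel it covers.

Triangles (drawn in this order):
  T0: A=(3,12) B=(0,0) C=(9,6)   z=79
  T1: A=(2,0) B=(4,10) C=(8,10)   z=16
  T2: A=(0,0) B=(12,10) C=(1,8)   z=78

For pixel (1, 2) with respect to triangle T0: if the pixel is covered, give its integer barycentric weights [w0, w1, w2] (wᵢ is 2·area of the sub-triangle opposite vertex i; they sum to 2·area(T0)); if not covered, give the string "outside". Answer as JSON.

T0:
  2·area = 90
  edge (3, 12)→(0, 0): d=(-3,-12) top-left  bias=+0
  edge (0, 0)→(9, 6): d=(9,6) right/bottom  bias=-1
  edge (9, 6)→(3, 12): d=(-6,6) right/bottom  bias=-1
    (0,0)@(1, 1): e=[9,3,78] → X
    (1,0)@(3, 1): e=[33,-9,66] → .
    (0,1)@(1, 3): e=[3,21,66] → X
    (1,1)@(3, 3): e=[27,9,54] → X
    (2,1)@(5, 3): e=[51,-3,42] → .
    (0,2)@(1, 5): e=[-3,39,54] → .
    (1,2)@(3, 5): e=[21,27,42] → X
    (2,2)@(5, 5): e=[45,15,30] → X
    (3,2)@(7, 5): e=[69,3,18] → X
    (4,2)@(9, 5): e=[93,-9,6] → .
    (1,3)@(3, 7): e=[15,45,30] → X
    (4,3)@(9, 7): e=[87,9,-6] → .
  covered (12 px):
    X . . . . .
    X X . . . .
    . X X X . .
    . X X X . .
    . X X . . .
    . X . . . .
T1:
  2·area = 40  (B↔C swapped to make it positive)
  edge (2, 0)→(8, 10): d=(6,10) right/bottom  bias=-1
  edge (8, 10)→(4, 10): d=(-4,0) right/bottom  bias=-1
  edge (4, 10)→(2, 0): d=(-2,-10) top-left  bias=+0
    (1,1)@(3, 3): e=[8,28,4] → X
    (2,1)@(5, 3): e=[-12,28,24] → .
    (1,2)@(3, 5): e=[20,20,0] → X  [on edge]
    (2,2)@(5, 5): e=[0,20,20] → .  [on edge]
    (1,3)@(3, 7): e=[32,12,-4] → .
    (2,3)@(5, 7): e=[12,12,16] → X
    (3,3)@(7, 7): e=[-8,12,36] → .
    (2,4)@(5, 9): e=[24,4,12] → X
    (3,4)@(7, 9): e=[4,4,32] → X
    (4,4)@(9, 9): e=[-16,4,52] → .
    (2,5)@(5, 11): e=[36,-4,8] → .
    (3,5)@(7, 11): e=[16,-4,28] → .
  covered (5 px):
    . . . . . .
    . X . . . .
    . X . . . .
    . . X . . .
    . . X X . .
    . . . . . .
T2:
  2·area = 86
  edge (0, 0)→(12, 10): d=(12,10) right/bottom  bias=-1
  edge (12, 10)→(1, 8): d=(-11,-2) top-left  bias=+0
  edge (1, 8)→(0, 0): d=(-1,-8) top-left  bias=+0
    (0,0)@(1, 1): e=[2,77,7] → X
    (1,0)@(3, 1): e=[-18,81,23] → .
    (0,1)@(1, 3): e=[26,55,5] → X
    (1,1)@(3, 3): e=[6,59,21] → X
    (2,1)@(5, 3): e=[-14,63,37] → .
    (0,2)@(1, 5): e=[50,33,3] → X
    (2,2)@(5, 5): e=[10,41,35] → X
    (3,2)@(7, 5): e=[-10,45,51] → .
    (0,3)@(1, 7): e=[74,11,1] → X
    (3,3)@(7, 7): e=[14,23,49] → X
    (4,3)@(9, 7): e=[-6,27,65] → .
    (0,4)@(1, 9): e=[98,-11,-1] → .
  covered (12 px):
    X . . . . .
    X X . . . .
    X X X . . .
    X X X X . .
    . . . X X .
    . . . . . .

Answer: [27,42,21]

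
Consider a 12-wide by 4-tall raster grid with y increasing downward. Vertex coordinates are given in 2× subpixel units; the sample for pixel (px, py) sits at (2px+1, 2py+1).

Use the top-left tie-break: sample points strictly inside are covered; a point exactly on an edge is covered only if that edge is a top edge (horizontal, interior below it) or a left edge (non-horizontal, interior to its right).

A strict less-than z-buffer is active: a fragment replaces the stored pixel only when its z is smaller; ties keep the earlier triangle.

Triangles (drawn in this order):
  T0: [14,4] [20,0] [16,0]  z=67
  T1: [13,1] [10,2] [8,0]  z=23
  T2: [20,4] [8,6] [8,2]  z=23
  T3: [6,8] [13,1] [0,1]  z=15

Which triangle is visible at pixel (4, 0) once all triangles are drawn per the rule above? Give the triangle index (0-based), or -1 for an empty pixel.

T0:
  2·area = 16  (B↔C swapped to make it positive)
  edge (14, 4)→(16, 0): d=(2,-4) top-left  bias=+0
  edge (16, 0)→(20, 0): d=(4,0) top-left  bias=+0
  edge (20, 0)→(14, 4): d=(-6,4) right/bottom  bias=-1
    (8,0)@(17, 1): e=[6,4,6] → X
    (9,0)@(19, 1): e=[14,4,-2] → .
    (7,1)@(15, 3): e=[2,12,2] → X
    (8,1)@(17, 3): e=[10,12,-6] → .
    (7,2)@(15, 5): e=[6,20,-10] → .
  covered (2 px):
    . . . . . . . . X . . .
    . . . . . . . X . . . .
    . . . . . . . . . . . .
    . . . . . . . . . . . .
T1:
  2·area = 8
  edge (13, 1)→(10, 2): d=(-3,1) right/bottom  bias=-1
  edge (10, 2)→(8, 0): d=(-2,-2) top-left  bias=+0
  edge (8, 0)→(13, 1): d=(5,1) right/bottom  bias=-1
    (4,0)@(9, 1): e=[4,0,4] → X  [on edge]
    (5,0)@(11, 1): e=[2,4,2] → X
    (6,0)@(13, 1): e=[0,8,0] → .  [on edge]
    (3,1)@(7, 3): e=[0,-8,16] → .  [on edge]
    (4,1)@(9, 3): e=[-2,-4,14] → .
    (5,1)@(11, 3): e=[-4,0,12] → .  [on edge]
    (11,1)@(23, 3): e=[-16,24,0] → .  [on edge]
    (0,2)@(1, 5): e=[0,-24,32] → .  [on edge]
    (6,2)@(13, 5): e=[-12,0,20] → .  [on edge]
    (7,3)@(15, 7): e=[-20,0,28] → .  [on edge]
  covered (2 px):
    . . . . X X . . . . . .
    . . . . . . . . . . . .
    . . . . . . . . . . . .
    . . . . . . . . . . . .
T2:
  2·area = 48
  edge (20, 4)→(8, 6): d=(-12,2) right/bottom  bias=-1
  edge (8, 6)→(8, 2): d=(0,-4) top-left  bias=+0
  edge (8, 2)→(20, 4): d=(12,2) right/bottom  bias=-1
    (4,1)@(9, 3): e=[34,4,10] → X
    (5,1)@(11, 3): e=[30,12,6] → X
    (6,1)@(13, 3): e=[26,20,2] → X
    (7,1)@(15, 3): e=[22,28,-2] → .
    (4,2)@(9, 5): e=[10,4,34] → X
    (7,2)@(15, 5): e=[-2,28,22] → .
    (4,3)@(9, 7): e=[-14,4,58] → .
    (5,3)@(11, 7): e=[-18,12,54] → .
    (6,3)@(13, 7): e=[-22,20,50] → .
  covered (6 px):
    . . . . . . . . . . . .
    . . . . X X X . . . . .
    . . . . X X X . . . . .
    . . . . . . . . . . . .
T3:
  2·area = 91  (B↔C swapped to make it positive)
  edge (6, 8)→(0, 1): d=(-6,-7) top-left  bias=+0
  edge (0, 1)→(13, 1): d=(13,0) top-left  bias=+0
  edge (13, 1)→(6, 8): d=(-7,7) right/bottom  bias=-1
    (0,0)@(1, 1): e=[7,0,84] → X  [on edge]
    (1,0)@(3, 1): e=[21,0,70] → X  [on edge]
    (2,0)@(5, 1): e=[35,0,56] → X  [on edge]
    (3,0)@(7, 1): e=[49,0,42] → X  [on edge]
    (4,0)@(9, 1): e=[63,0,28] → X  [on edge]
    (5,0)@(11, 1): e=[77,0,14] → X  [on edge]
    (6,0)@(13, 1): e=[91,0,0] → .  [on edge]
    (7,0)@(15, 1): e=[105,0,-14] → .  [on edge]
    (8,0)@(17, 1): e=[119,0,-28] → .  [on edge]
    (9,0)@(19, 1): e=[133,0,-42] → .  [on edge]
    (10,0)@(21, 1): e=[147,0,-56] → .  [on edge]
    (11,0)@(23, 1): e=[161,0,-70] → .  [on edge]
    (5,1)@(11, 3): e=[65,26,0] → .  [on edge]
    (4,2)@(9, 5): e=[39,52,0] → .  [on edge]
    (3,3)@(7, 7): e=[13,78,0] → .  [on edge]
  covered (12 px):
    X X X X X X . . . . . .
    . X X X X . . . . . . .
    . . X X . . . . . . . .
    . . . . . . . . . . . .

Z-buffer (winner per pixel, '.' = empty):
  3 3 3 3 3 3 . . 0 . . .
  . 3 3 3 3 2 2 0 . . . .
  . . 3 3 2 2 2 . . . . .
  . . . . . . . . . . . .

Final: 3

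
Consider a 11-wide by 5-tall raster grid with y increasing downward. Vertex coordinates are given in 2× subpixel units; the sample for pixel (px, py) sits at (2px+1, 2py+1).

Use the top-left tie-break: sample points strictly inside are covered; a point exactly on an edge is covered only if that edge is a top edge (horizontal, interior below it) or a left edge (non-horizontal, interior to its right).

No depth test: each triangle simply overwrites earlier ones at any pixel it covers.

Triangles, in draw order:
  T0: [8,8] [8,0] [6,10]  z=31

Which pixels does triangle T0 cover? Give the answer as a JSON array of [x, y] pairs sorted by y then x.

T0:
  2·area = 16  (B↔C swapped to make it positive)
  edge (8, 8)→(6, 10): d=(-2,2) right/bottom  bias=-1
  edge (6, 10)→(8, 0): d=(2,-10) top-left  bias=+0
  edge (8, 0)→(8, 8): d=(0,8) right/bottom  bias=-1
    (7,0)@(15, 1): e=[0,72,-56] → .  [on edge]
    (6,1)@(13, 3): e=[0,56,-40] → .  [on edge]
    (3,2)@(7, 5): e=[8,0,8] → X  [on edge]
    (4,2)@(9, 5): e=[4,20,-8] → .
    (5,2)@(11, 5): e=[0,40,-24] → .  [on edge]
    (3,3)@(7, 7): e=[4,4,8] → X
    (4,3)@(9, 7): e=[0,24,-8] → .  [on edge]
    (3,4)@(7, 9): e=[0,8,8] → .  [on edge]
  covered (2 px):
    . . . . . . . . . . .
    . . . . . . . . . . .
    . . . X . . . . . . .
    . . . X . . . . . . .
    . . . . . . . . . . .

Answer: [[3,2],[3,3]]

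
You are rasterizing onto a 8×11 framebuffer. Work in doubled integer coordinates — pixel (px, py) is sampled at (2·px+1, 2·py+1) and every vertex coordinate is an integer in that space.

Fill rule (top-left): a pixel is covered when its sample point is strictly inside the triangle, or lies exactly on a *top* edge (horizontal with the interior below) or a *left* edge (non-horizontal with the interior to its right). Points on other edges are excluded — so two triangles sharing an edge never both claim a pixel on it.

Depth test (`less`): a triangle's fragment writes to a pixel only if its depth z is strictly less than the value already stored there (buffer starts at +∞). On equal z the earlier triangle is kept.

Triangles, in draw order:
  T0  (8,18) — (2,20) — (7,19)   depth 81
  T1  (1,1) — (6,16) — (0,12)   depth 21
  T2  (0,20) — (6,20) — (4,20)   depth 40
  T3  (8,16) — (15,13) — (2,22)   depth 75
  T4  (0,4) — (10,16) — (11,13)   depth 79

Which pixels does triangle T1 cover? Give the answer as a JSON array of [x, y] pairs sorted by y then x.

T0:
  2·area = 4  (B↔C swapped to make it positive)
  edge (8, 18)→(7, 19): d=(-1,1) right/bottom  bias=-1
  edge (7, 19)→(2, 20): d=(-5,1) right/bottom  bias=-1
  edge (2, 20)→(8, 18): d=(6,-2) top-left  bias=+0
    (7,5)@(15, 11): e=[0,32,-28] → ·  [on edge]
    (6,6)@(13, 13): e=[0,24,-20] → ·  [on edge]
    (5,7)@(11, 15): e=[0,16,-12] → ·  [on edge]
    (4,8)@(9, 17): e=[0,8,-4] → ·  [on edge]
    (5,8)@(11, 17): e=[-2,6,0] → ·  [on edge]
    (2,9)@(5, 19): e=[2,2,0] → #  [on edge]
    (3,9)@(7, 19): e=[0,0,4] → ·  [on edge]
    (2,10)@(5, 21): e=[0,-8,12] → ·  [on edge]
  covered (1 px):
    · · · · · · · ·
    · · · · · · · ·
    · · · · · · · ·
    · · · · · · · ·
    · · · · · · · ·
    · · · · · · · ·
    · · · · · · · ·
    · · · · · · · ·
    · · · · · · · ·
    · · # · · · · ·
    · · · · · · · ·
T1:
  2·area = 70
  edge (1, 1)→(6, 16): d=(5,15) right/bottom  bias=-1
  edge (6, 16)→(0, 12): d=(-6,-4) top-left  bias=+0
  edge (0, 12)→(1, 1): d=(1,-11) top-left  bias=+0
    (0,0)@(1, 1): e=[0,70,0] → ·  [on edge]
    (0,1)@(1, 3): e=[10,58,2] → #
    (1,1)@(3, 3): e=[-20,66,24] → ·
    (0,2)@(1, 5): e=[20,46,4] → #
    (1,2)@(3, 5): e=[-10,54,26] → ·
    (0,3)@(1, 7): e=[30,34,6] → #
    (1,3)@(3, 7): e=[0,42,28] → ·  [on edge]
    (0,4)@(1, 9): e=[40,22,8] → #
    (1,4)@(3, 9): e=[10,30,30] → #
    (2,4)@(5, 9): e=[-20,38,52] → ·
    (0,5)@(1, 11): e=[50,10,10] → #
    (2,5)@(5, 11): e=[-10,26,54] → ·
    (2,6)@(5, 13): e=[0,14,56] → ·  [on edge]
    (3,9)@(7, 19): e=[0,-14,84] → ·  [on edge]
  covered (9 px):
    · · · · · · · ·
    # · · · · · · ·
    # · · · · · · ·
    # · · · · · · ·
    # # · · · · · ·
    # # · · · · · ·
    · # · · · · · ·
    · · # · · · · ·
    · · · · · · · ·
    · · · · · · · ·
    · · · · · · · ·
T2:
  degenerate (2·area = 0) — covers nothing
T3:
  2·area = 24
  edge (8, 16)→(15, 13): d=(7,-3) top-left  bias=+0
  edge (15, 13)→(2, 22): d=(-13,9) right/bottom  bias=-1
  edge (2, 22)→(8, 16): d=(6,-6) top-left  bias=+0
    (7,4)@(15, 9): e=[-28,52,0] → ·  [on edge]
    (6,5)@(13, 11): e=[-20,44,0] → ·  [on edge]
    (5,6)@(11, 13): e=[-12,36,0] → ·  [on edge]
    (7,6)@(15, 13): e=[0,0,24] → ·  [on edge]
    (4,7)@(9, 15): e=[-4,28,0] → ·  [on edge]
    (5,7)@(11, 15): e=[2,10,12] → #
    (6,7)@(13, 15): e=[8,-8,24] → ·
    (3,8)@(7, 17): e=[4,20,0] → #  [on edge]
    (4,8)@(9, 17): e=[10,2,12] → #
    (5,8)@(11, 17): e=[16,-16,24] → ·
    (0,9)@(1, 19): e=[0,48,-24] → ·  [on edge]
    (2,9)@(5, 19): e=[12,12,0] → #  [on edge]
    (1,10)@(3, 21): e=[20,4,0] → #  [on edge]
  covered (5 px):
    · · · · · · · ·
    · · · · · · · ·
    · · · · · · · ·
    · · · · · · · ·
    · · · · · · · ·
    · · · · · · · ·
    · · · · · · · ·
    · · · · · # · ·
    · · · # # · · ·
    · · # · · · · ·
    · # · · · · · ·
T4:
  2·area = 42  (B↔C swapped to make it positive)
  edge (0, 4)→(11, 13): d=(11,9) right/bottom  bias=-1
  edge (11, 13)→(10, 16): d=(-1,3) right/bottom  bias=-1
  edge (10, 16)→(0, 4): d=(-10,-12) top-left  bias=+0
    (7,0)@(15, 1): e=[-168,0,210] → ·  [on edge]
    (0,2)@(1, 5): e=[2,38,2] → #
    (1,2)@(3, 5): e=[-16,32,26] → ·
    (0,3)@(1, 7): e=[24,36,-18] → ·
    (1,3)@(3, 7): e=[6,30,6] → #
    (2,3)@(5, 7): e=[-12,24,30] → ·
    (6,3)@(13, 7): e=[-84,0,126] → ·  [on edge]
    (1,4)@(3, 9): e=[28,28,-14] → ·
    (2,4)@(5, 9): e=[10,22,10] → #
    (3,4)@(7, 9): e=[-8,16,34] → ·
    (2,5)@(5, 11): e=[32,20,-10] → ·
    (3,5)@(7, 11): e=[14,14,14] → #
    (5,6)@(11, 13): e=[0,0,42] → ·  [on edge]
    (4,9)@(9, 19): e=[84,0,-42] → ·  [on edge]
  covered (5 px):
    · · · · · · · ·
    · · · · · · · ·
    # · · · · · · ·
    · # · · · · · ·
    · · # · · · · ·
    · · · # · · · ·
    · · · · # · · ·
    · · · · · · · ·
    · · · · · · · ·
    · · · · · · · ·
    · · · · · · · ·

Result: [[0,1],[0,2],[0,3],[0,4],[1,4],[0,5],[1,5],[1,6],[2,7]]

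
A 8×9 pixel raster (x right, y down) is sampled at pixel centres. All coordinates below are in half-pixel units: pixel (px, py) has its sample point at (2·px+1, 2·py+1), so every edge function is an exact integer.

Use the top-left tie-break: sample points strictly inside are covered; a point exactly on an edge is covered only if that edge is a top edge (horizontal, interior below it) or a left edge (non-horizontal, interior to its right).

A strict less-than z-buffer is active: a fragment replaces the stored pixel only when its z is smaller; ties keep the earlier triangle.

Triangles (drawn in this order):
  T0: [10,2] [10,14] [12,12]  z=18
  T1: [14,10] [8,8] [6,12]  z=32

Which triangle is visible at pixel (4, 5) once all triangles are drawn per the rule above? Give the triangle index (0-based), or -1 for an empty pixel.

T0:
  2·area = 24  (B↔C swapped to make it positive)
  edge (10, 2)→(12, 12): d=(2,10) right/bottom  bias=-1
  edge (12, 12)→(10, 14): d=(-2,2) right/bottom  bias=-1
  edge (10, 14)→(10, 2): d=(0,-12) top-left  bias=+0
    (5,3)@(11, 7): e=[0,12,12] → ·  [on edge]
    (5,4)@(11, 9): e=[4,8,12] → #
    (6,4)@(13, 9): e=[-16,4,36] → ·
    (7,4)@(15, 9): e=[-36,0,60] → ·  [on edge]
    (5,5)@(11, 11): e=[8,4,12] → #
    (6,5)@(13, 11): e=[-12,0,36] → ·  [on edge]
    (5,6)@(11, 13): e=[12,0,12] → ·  [on edge]
    (4,7)@(9, 15): e=[36,0,-12] → ·  [on edge]
    (3,8)@(7, 17): e=[60,0,-36] → ·  [on edge]
    (6,8)@(13, 17): e=[0,-12,36] → ·  [on edge]
  covered (2 px):
    · · · · · · · ·
    · · · · · · · ·
    · · · · · · · ·
    · · · · · · · ·
    · · · · · # · ·
    · · · · · # · ·
    · · · · · · · ·
    · · · · · · · ·
    · · · · · · · ·
T1:
  2·area = 28  (B↔C swapped to make it positive)
  edge (14, 10)→(6, 12): d=(-8,2) right/bottom  bias=-1
  edge (6, 12)→(8, 8): d=(2,-4) top-left  bias=+0
  edge (8, 8)→(14, 10): d=(6,2) right/bottom  bias=-1
    (2,3)@(5, 7): e=[42,-14,0] → ·  [on edge]
    (4,4)@(9, 9): e=[18,6,4] → #
    (5,4)@(11, 9): e=[14,14,0] → ·  [on edge]
    (3,5)@(7, 11): e=[6,2,20] → #
    (5,5)@(11, 11): e=[-2,18,12] → ·
    (3,6)@(7, 13): e=[-10,6,32] → ·
    (4,6)@(9, 13): e=[-14,14,28] → ·
  covered (3 px):
    · · · · · · · ·
    · · · · · · · ·
    · · · · · · · ·
    · · · · · · · ·
    · · · · # · · ·
    · · · # # · · ·
    · · · · · · · ·
    · · · · · · · ·
    · · · · · · · ·

Z-buffer (winner per pixel, '.' = empty):
  . . . . . . . .
  . . . . . . . .
  . . . . . . . .
  . . . . . . . .
  . . . . 1 0 . .
  . . . 1 1 0 . .
  . . . . . . . .
  . . . . . . . .
  . . . . . . . .

Answer: 1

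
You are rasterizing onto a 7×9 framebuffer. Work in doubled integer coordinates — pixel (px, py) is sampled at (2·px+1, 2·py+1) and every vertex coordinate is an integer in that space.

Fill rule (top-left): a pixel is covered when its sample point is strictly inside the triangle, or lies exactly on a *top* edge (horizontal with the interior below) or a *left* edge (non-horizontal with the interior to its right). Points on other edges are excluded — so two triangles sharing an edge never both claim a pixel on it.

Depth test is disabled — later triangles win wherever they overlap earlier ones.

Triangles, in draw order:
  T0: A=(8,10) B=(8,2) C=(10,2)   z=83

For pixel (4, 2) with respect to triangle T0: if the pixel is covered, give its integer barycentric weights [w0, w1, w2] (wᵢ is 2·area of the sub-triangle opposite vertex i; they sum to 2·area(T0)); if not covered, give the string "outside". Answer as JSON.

T0:
  2·area = 16
  edge (8, 10)→(8, 2): d=(0,-8) top-left  bias=+0
  edge (8, 2)→(10, 2): d=(2,0) top-left  bias=+0
  edge (10, 2)→(8, 10): d=(-2,8) right/bottom  bias=-1
    (4,1)@(9, 3): e=[8,2,6] → #
    (5,1)@(11, 3): e=[24,2,-10] → ·
    (4,2)@(9, 5): e=[8,6,2] → #
    (5,2)@(11, 5): e=[24,6,-14] → ·
    (4,3)@(9, 7): e=[8,10,-2] → ·
  covered (2 px):
    · · · · · · ·
    · · · · # · ·
    · · · · # · ·
    · · · · · · ·
    · · · · · · ·
    · · · · · · ·
    · · · · · · ·
    · · · · · · ·
    · · · · · · ·

Final: [6,2,8]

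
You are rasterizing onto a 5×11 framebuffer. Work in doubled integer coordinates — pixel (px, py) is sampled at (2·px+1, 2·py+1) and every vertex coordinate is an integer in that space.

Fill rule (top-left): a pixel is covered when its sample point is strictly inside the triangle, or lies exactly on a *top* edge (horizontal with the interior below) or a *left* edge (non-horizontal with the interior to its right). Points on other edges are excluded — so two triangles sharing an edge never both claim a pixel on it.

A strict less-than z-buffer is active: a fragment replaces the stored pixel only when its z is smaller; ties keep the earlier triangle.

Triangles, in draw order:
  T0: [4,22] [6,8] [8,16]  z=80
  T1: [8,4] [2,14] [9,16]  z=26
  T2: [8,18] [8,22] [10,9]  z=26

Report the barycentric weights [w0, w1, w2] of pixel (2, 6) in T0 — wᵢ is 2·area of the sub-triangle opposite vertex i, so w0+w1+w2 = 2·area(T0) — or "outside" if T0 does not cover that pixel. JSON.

T0:
  2·area = 44
  edge (4, 22)→(6, 8): d=(2,-14) top-left  bias=+0
  edge (6, 8)→(8, 16): d=(2,8) right/bottom  bias=-1
  edge (8, 16)→(4, 22): d=(-4,6) right/bottom  bias=-1
    (3,0)@(7, 1): e=[0,-22,66] → ·  [on edge]
    (3,6)@(7, 13): e=[24,2,18] → █
    (4,6)@(9, 13): e=[52,-14,6] → ·
    (2,7)@(5, 15): e=[0,22,22] → █  [on edge]
    (4,7)@(9, 15): e=[56,-10,-2] → ·
    (2,8)@(5, 17): e=[4,26,14] → █
    (4,8)@(9, 17): e=[60,-6,-10] → ·
    (2,9)@(5, 19): e=[8,30,6] → █
    (3,9)@(7, 19): e=[36,14,-6] → ·
    (2,10)@(5, 21): e=[12,34,-2] → ·
  covered (6 px):
    · · · · ·
    · · · · ·
    · · · · ·
    · · · · ·
    · · · · ·
    · · · · ·
    · · · █ ·
    · · █ █ ·
    · · █ █ ·
    · · █ · ·
    · · · · ·
T1:
  2·area = 82  (B↔C swapped to make it positive)
  edge (8, 4)→(9, 16): d=(1,12) right/bottom  bias=-1
  edge (9, 16)→(2, 14): d=(-7,-2) top-left  bias=+0
  edge (2, 14)→(8, 4): d=(6,-10) top-left  bias=+0
    (3,3)@(7, 7): e=[15,59,8] → █
    (4,3)@(9, 7): e=[-9,63,28] → ·
    (2,4)@(5, 9): e=[41,41,0] → █  [on edge]
    (4,4)@(9, 9): e=[-7,49,40] → ·
    (2,5)@(5, 11): e=[43,27,12] → █
    (4,5)@(9, 11): e=[-5,35,52] → ·
    (1,6)@(3, 13): e=[69,9,4] → █
    (4,6)@(9, 13): e=[-3,21,64] → ·
    (1,7)@(3, 15): e=[71,-5,16] → ·
    (2,7)@(5, 15): e=[47,-1,36] → ·
    (3,7)@(7, 15): e=[23,3,56] → █
    (4,7)@(9, 15): e=[-1,7,76] → ·
  covered (9 px):
    · · · · ·
    · · · · ·
    · · · · ·
    · · · █ ·
    · · █ █ ·
    · · █ █ ·
    · █ █ █ ·
    · · · █ ·
    · · · · ·
    · · · · ·
    · · · · ·
T2:
  2·area = 8  (B↔C swapped to make it positive)
  edge (8, 18)→(10, 9): d=(2,-9) top-left  bias=+0
  edge (10, 9)→(8, 22): d=(-2,13) right/bottom  bias=-1
  edge (8, 22)→(8, 18): d=(0,-4) top-left  bias=+0
    (4,7)@(9, 15): e=[3,1,4] → █
    (4,8)@(9, 17): e=[7,-3,4] → ·
  covered (1 px):
    · · · · ·
    · · · · ·
    · · · · ·
    · · · · ·
    · · · · ·
    · · · · ·
    · · · · ·
    · · · · █
    · · · · ·
    · · · · ·
    · · · · ·

Final: "outside"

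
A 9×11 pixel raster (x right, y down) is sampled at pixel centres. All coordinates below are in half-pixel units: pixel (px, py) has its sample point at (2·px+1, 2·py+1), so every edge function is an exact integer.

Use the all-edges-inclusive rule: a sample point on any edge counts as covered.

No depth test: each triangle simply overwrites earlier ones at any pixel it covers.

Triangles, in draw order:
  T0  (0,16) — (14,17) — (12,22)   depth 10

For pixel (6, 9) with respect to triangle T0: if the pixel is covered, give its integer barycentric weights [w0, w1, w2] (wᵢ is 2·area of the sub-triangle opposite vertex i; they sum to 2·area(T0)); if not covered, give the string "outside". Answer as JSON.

T0:
  2·area = 72
  edge (0, 16)→(14, 17): d=(14,1) inclusive
  edge (14, 17)→(12, 22): d=(-2,5) inclusive
  edge (12, 22)→(0, 16): d=(-12,-6) inclusive
    (1,8)@(3, 17): e=[11,55,6] → █
    (2,8)@(5, 17): e=[9,45,18] → █
    (3,8)@(7, 17): e=[7,35,30] → █
    (4,8)@(9, 17): e=[5,25,42] → █
    (5,8)@(11, 17): e=[3,15,54] → █
    (6,8)@(13, 17): e=[1,5,66] → █
    (7,8)@(15, 17): e=[-1,-5,78] → ·
    (1,9)@(3, 19): e=[39,51,-18] → ·
    (2,9)@(5, 19): e=[37,41,-6] → ·
    (3,9)@(7, 19): e=[35,31,6] → █
    (7,9)@(15, 19): e=[27,-9,54] → ·
    (3,10)@(7, 21): e=[63,27,-18] → ·
  covered (11 px):
    · · · · · · · · ·
    · · · · · · · · ·
    · · · · · · · · ·
    · · · · · · · · ·
    · · · · · · · · ·
    · · · · · · · · ·
    · · · · · · · · ·
    · · · · · · · · ·
    · █ █ █ █ █ █ · ·
    · · · █ █ █ █ · ·
    · · · · · █ · · ·

Answer: [1,42,29]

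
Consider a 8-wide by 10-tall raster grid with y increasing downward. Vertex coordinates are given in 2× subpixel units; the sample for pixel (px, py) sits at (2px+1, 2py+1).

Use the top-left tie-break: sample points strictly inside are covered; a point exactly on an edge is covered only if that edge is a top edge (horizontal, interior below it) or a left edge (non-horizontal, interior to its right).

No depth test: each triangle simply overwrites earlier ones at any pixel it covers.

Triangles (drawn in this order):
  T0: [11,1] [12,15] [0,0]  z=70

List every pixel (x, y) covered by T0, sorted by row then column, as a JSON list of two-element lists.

T0:
  2·area = 153
  edge (11, 1)→(12, 15): d=(1,14) right/bottom  bias=-1
  edge (12, 15)→(0, 0): d=(-12,-15) top-left  bias=+0
  edge (0, 0)→(11, 1): d=(11,1) right/bottom  bias=-1
    (0,0)@(1, 1): e=[140,3,10] → █
    (1,0)@(3, 1): e=[112,33,8] → █
    (2,0)@(5, 1): e=[84,63,6] → █
    (3,0)@(7, 1): e=[56,93,4] → █
    (4,0)@(9, 1): e=[28,123,2] → █
    (5,0)@(11, 1): e=[0,153,0] → ·  [on edge]
    (0,1)@(1, 3): e=[142,-21,32] → ·
    (1,1)@(3, 3): e=[114,9,30] → █
    (5,1)@(11, 3): e=[2,129,22] → █
    (6,1)@(13, 3): e=[-26,159,20] → ·
    (1,2)@(3, 5): e=[116,-15,52] → ·
    (2,2)@(5, 5): e=[88,15,50] → █
  covered (22 px):
    █ █ █ █ █ · · ·
    · █ █ █ █ █ · ·
    · · █ █ █ █ · ·
    · · · █ █ █ · ·
    · · · · █ █ · ·
    · · · · █ █ · ·
    · · · · · █ · ·
    · · · · · · · ·
    · · · · · · · ·
    · · · · · · · ·

Final: [[0,0],[1,0],[2,0],[3,0],[4,0],[1,1],[2,1],[3,1],[4,1],[5,1],[2,2],[3,2],[4,2],[5,2],[3,3],[4,3],[5,3],[4,4],[5,4],[4,5],[5,5],[5,6]]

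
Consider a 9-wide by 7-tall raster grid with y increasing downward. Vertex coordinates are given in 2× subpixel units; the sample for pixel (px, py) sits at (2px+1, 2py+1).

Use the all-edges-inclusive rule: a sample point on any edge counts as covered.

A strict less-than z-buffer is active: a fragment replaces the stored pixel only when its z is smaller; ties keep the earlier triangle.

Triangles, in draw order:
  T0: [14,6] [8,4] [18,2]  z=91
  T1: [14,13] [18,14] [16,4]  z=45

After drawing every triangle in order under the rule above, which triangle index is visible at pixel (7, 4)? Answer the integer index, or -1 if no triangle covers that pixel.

T0:
  2·area = 32
  edge (14, 6)→(8, 4): d=(-6,-2) inclusive
  edge (8, 4)→(18, 2): d=(10,-2) inclusive
  edge (18, 2)→(14, 6): d=(-4,4) inclusive
    (2,1)@(5, 3): e=[0,-16,48] → ·  [on edge]
    (6,1)@(13, 3): e=[16,0,16] → #  [on edge]
    (7,1)@(15, 3): e=[20,4,8] → #
    (8,1)@(17, 3): e=[24,8,0] → #  [on edge]
    (1,2)@(3, 5): e=[-16,0,48] → ·  [on edge]
    (5,2)@(11, 5): e=[0,16,16] → #  [on edge]
    (7,2)@(15, 5): e=[8,24,0] → #  [on edge]
    (8,2)@(17, 5): e=[12,28,-8] → ·
    (5,3)@(11, 7): e=[-12,36,8] → ·
    (6,3)@(13, 7): e=[-8,40,0] → ·  [on edge]
    (7,3)@(15, 7): e=[-4,44,-8] → ·
    (8,3)@(17, 7): e=[0,48,-16] → ·  [on edge]
    (5,4)@(11, 9): e=[-24,56,0] → ·  [on edge]
    (4,5)@(9, 11): e=[-40,72,0] → ·  [on edge]
    (3,6)@(7, 13): e=[-56,88,0] → ·  [on edge]
  covered (6 px):
    · · · · · · · · ·
    · · · · · · # # #
    · · · · · # # # ·
    · · · · · · · · ·
    · · · · · · · · ·
    · · · · · · · · ·
    · · · · · · · · ·
T1:
  2·area = 38  (B↔C swapped to make it positive)
  edge (14, 13)→(16, 4): d=(2,-9) inclusive
  edge (16, 4)→(18, 14): d=(2,10) inclusive
  edge (18, 14)→(14, 13): d=(-4,-1) inclusive
    (7,4)@(15, 9): e=[1,20,17] → #
    (8,4)@(17, 9): e=[19,0,19] → #  [on edge]
    (7,5)@(15, 11): e=[5,24,9] → #
    (7,6)@(15, 13): e=[9,28,1] → #
  covered (6 px):
    · · · · · · · · ·
    · · · · · · · · ·
    · · · · · · · · ·
    · · · · · · · · ·
    · · · · · · · # #
    · · · · · · · # #
    · · · · · · · # #

Z-buffer (winner per pixel, '.' = empty):
  . . . . . . . . .
  . . . . . . 0 0 0
  . . . . . 0 0 0 .
  . . . . . . . . .
  . . . . . . . 1 1
  . . . . . . . 1 1
  . . . . . . . 1 1

Result: 1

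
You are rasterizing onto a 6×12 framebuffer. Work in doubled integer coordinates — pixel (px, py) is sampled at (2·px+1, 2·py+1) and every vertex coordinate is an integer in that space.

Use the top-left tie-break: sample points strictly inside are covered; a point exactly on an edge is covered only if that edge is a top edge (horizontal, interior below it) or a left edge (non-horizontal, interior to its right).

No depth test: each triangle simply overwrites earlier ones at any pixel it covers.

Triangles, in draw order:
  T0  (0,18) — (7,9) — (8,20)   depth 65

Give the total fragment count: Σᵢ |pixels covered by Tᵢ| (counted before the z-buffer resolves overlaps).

T0:
  2·area = 86
  edge (0, 18)→(7, 9): d=(7,-9) top-left  bias=+0
  edge (7, 9)→(8, 20): d=(1,11) right/bottom  bias=-1
  edge (8, 20)→(0, 18): d=(-8,-2) top-left  bias=+0
    (3,4)@(7, 9): e=[0,0,86] → .  [on edge]
    (3,5)@(7, 11): e=[14,2,70] → X
    (4,5)@(9, 11): e=[32,-20,74] → .
    (2,6)@(5, 13): e=[10,26,50] → X
    (4,6)@(9, 13): e=[46,-18,58] → .
    (1,7)@(3, 15): e=[6,50,30] → X
    (4,7)@(9, 15): e=[60,-16,42] → .
    (0,8)@(1, 17): e=[2,74,10] → X
    (4,8)@(9, 17): e=[74,-14,26] → .
    (0,9)@(1, 19): e=[16,76,-6] → .
    (1,9)@(3, 19): e=[34,54,-2] → .
    (2,9)@(5, 19): e=[52,32,2] → X
  covered (12 px):
    . . . . . .
    . . . . . .
    . . . . . .
    . . . . . .
    . . . . . .
    . . . X . .
    . . X X . .
    . X X X . .
    X X X X . .
    . . X X . .
    . . . . . .
    . . . . . .

Answer: 12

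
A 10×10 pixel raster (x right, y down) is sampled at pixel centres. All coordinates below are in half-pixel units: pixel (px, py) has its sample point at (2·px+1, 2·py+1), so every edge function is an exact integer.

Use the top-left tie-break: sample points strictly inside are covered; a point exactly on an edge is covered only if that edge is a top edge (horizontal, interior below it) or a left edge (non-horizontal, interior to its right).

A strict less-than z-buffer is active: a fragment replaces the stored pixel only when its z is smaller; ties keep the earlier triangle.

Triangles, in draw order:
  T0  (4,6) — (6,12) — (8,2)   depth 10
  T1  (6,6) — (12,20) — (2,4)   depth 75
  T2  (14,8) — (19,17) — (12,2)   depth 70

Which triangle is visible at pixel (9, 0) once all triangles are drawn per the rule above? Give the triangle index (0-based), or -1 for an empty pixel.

T0:
  2·area = 32  (B↔C swapped to make it positive)
  edge (4, 6)→(8, 2): d=(4,-4) top-left  bias=+0
  edge (8, 2)→(6, 12): d=(-2,10) right/bottom  bias=-1
  edge (6, 12)→(4, 6): d=(-2,-6) top-left  bias=+0
    (4,0)@(9, 1): e=[0,-8,40] → ·  [on edge]
    (1,1)@(3, 3): e=[-16,48,0] → ·  [on edge]
    (3,1)@(7, 3): e=[0,8,24] → #  [on edge]
    (4,1)@(9, 3): e=[8,-12,36] → ·
    (2,2)@(5, 5): e=[0,24,8] → #  [on edge]
    (4,2)@(9, 5): e=[16,-16,32] → ·
    (1,3)@(3, 7): e=[0,40,-8] → ·  [on edge]
    (2,3)@(5, 7): e=[8,20,4] → #
    (3,3)@(7, 7): e=[16,0,16] → ·  [on edge]
    (0,4)@(1, 9): e=[0,56,-24] → ·  [on edge]
    (2,4)@(5, 9): e=[16,16,0] → #  [on edge]
    (3,4)@(7, 9): e=[24,-4,12] → ·
    (3,7)@(7, 15): e=[48,-16,0] → ·  [on edge]
    (2,8)@(5, 17): e=[48,0,-16] → ·  [on edge]
  covered (5 px):
    · · · · · · · · · ·
    · · · # · · · · · ·
    · · # # · · · · · ·
    · · # · · · · · · ·
    · · # · · · · · · ·
    · · · · · · · · · ·
    · · · · · · · · · ·
    · · · · · · · · · ·
    · · · · · · · · · ·
    · · · · · · · · · ·
T1:
  2·area = 44
  edge (6, 6)→(12, 20): d=(6,14) right/bottom  bias=-1
  edge (12, 20)→(2, 4): d=(-10,-16) top-left  bias=+0
  edge (2, 4)→(6, 6): d=(4,2) right/bottom  bias=-1
    (1,2)@(3, 5): e=[36,6,2] → #
    (2,2)@(5, 5): e=[8,38,-2] → ·
    (1,3)@(3, 7): e=[48,-14,10] → ·
    (2,3)@(5, 7): e=[20,18,6] → #
    (3,3)@(7, 7): e=[-8,50,2] → ·
    (2,4)@(5, 9): e=[32,-2,14] → ·
    (3,4)@(7, 9): e=[4,30,10] → #
    (4,4)@(9, 9): e=[-24,62,6] → ·
    (3,5)@(7, 11): e=[16,10,18] → #
    (4,5)@(9, 11): e=[-12,42,14] → ·
    (3,6)@(7, 13): e=[28,-10,26] → ·
    (4,6)@(9, 13): e=[0,22,22] → ·  [on edge]
  covered (5 px):
    · · · · · · · · · ·
    · · · · · · · · · ·
    · # · · · · · · · ·
    · · # · · · · · · ·
    · · · # · · · · · ·
    · · · # · · · · · ·
    · · · · · · · · · ·
    · · · · # · · · · ·
    · · · · · · · · · ·
    · · · · · · · · · ·
T2:
  2·area = 12  (B↔C swapped to make it positive)
  edge (14, 8)→(12, 2): d=(-2,-6) top-left  bias=+0
  edge (12, 2)→(19, 17): d=(7,15) right/bottom  bias=-1
  edge (19, 17)→(14, 8): d=(-5,-9) top-left  bias=+0
    (6,2)@(13, 5): e=[0,6,6] → #  [on edge]
    (7,2)@(15, 5): e=[12,-24,24] → ·
    (6,3)@(13, 7): e=[-4,20,-4] → ·
    (7,4)@(15, 9): e=[4,4,4] → #
    (8,4)@(17, 9): e=[16,-26,22] → ·
    (7,5)@(15, 11): e=[0,18,-6] → ·  [on edge]
    (8,6)@(17, 13): e=[8,2,2] → #
    (9,6)@(19, 13): e=[20,-28,20] → ·
    (8,7)@(17, 15): e=[4,16,-8] → ·
    (8,8)@(17, 17): e=[0,30,-18] → ·  [on edge]
    (9,8)@(19, 17): e=[12,0,0] → ·  [on edge]
  covered (3 px):
    · · · · · · · · · ·
    · · · · · · · · · ·
    · · · · · · # · · ·
    · · · · · · · · · ·
    · · · · · · · # · ·
    · · · · · · · · · ·
    · · · · · · · · # ·
    · · · · · · · · · ·
    · · · · · · · · · ·
    · · · · · · · · · ·

Z-buffer (winner per pixel, '.' = empty):
  . . . . . . . . . .
  . . . 0 . . . . . .
  . 1 0 0 . . 2 . . .
  . . 0 . . . . . . .
  . . 0 1 . . . 2 . .
  . . . 1 . . . . . .
  . . . . . . . . 2 .
  . . . . 1 . . . . .
  . . . . . . . . . .
  . . . . . . . . . .

Final: -1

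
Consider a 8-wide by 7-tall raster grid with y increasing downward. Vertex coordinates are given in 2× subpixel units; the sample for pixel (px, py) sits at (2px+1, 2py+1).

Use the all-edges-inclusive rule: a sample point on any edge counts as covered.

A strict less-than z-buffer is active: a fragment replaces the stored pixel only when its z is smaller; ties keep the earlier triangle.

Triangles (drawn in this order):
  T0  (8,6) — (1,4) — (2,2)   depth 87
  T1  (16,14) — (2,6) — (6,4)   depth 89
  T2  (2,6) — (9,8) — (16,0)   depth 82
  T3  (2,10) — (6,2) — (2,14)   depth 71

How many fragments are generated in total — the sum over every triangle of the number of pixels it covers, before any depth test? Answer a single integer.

T0:
  2·area = 16
  edge (8, 6)→(1, 4): d=(-7,-2) inclusive
  edge (1, 4)→(2, 2): d=(1,-2) inclusive
  edge (2, 2)→(8, 6): d=(6,4) inclusive
    (1,1)@(3, 3): e=[11,3,2] → X
    (2,1)@(5, 3): e=[15,7,-6] → .
    (1,2)@(3, 5): e=[-3,5,14] → .
    (2,2)@(5, 5): e=[1,9,6] → X
    (3,2)@(7, 5): e=[5,13,-2] → .
    (2,3)@(5, 7): e=[-13,11,18] → .
  covered (2 px):
    . . . . . . . .
    . X . . . . . .
    . . X . . . . .
    . . . . . . . .
    . . . . . . . .
    . . . . . . . .
    . . . . . . . .
T1:
  2·area = 60
  edge (16, 14)→(2, 6): d=(-14,-8) inclusive
  edge (2, 6)→(6, 4): d=(4,-2) inclusive
  edge (6, 4)→(16, 14): d=(10,10) inclusive
    (1,0)@(3, 1): e=[78,-18,0] → .  [on edge]
    (2,1)@(5, 3): e=[66,-6,0] → .  [on edge]
    (2,2)@(5, 5): e=[38,2,20] → X
    (3,2)@(7, 5): e=[54,6,0] → X  [on edge]
    (4,2)@(9, 5): e=[70,10,-20] → .
    (2,3)@(5, 7): e=[10,10,40] → X
    (4,3)@(9, 7): e=[42,18,0] → X  [on edge]
    (5,3)@(11, 7): e=[58,22,-20] → .
    (2,4)@(5, 9): e=[-18,18,60] → .
    (3,4)@(7, 9): e=[-2,22,40] → .
    (4,4)@(9, 9): e=[14,26,20] → X
    (5,4)@(11, 9): e=[30,30,0] → X  [on edge]
    (6,5)@(13, 11): e=[18,42,0] → X  [on edge]
    (7,6)@(15, 13): e=[6,54,0] → X  [on edge]
  covered (10 px):
    . . . . . . . .
    . . . . . . . .
    . . X X . . . .
    . . X X X . . .
    . . . . X X . .
    . . . . . X X .
    . . . . . . . X
T2:
  2·area = 70  (B↔C swapped to make it positive)
  edge (2, 6)→(16, 0): d=(14,-6) inclusive
  edge (16, 0)→(9, 8): d=(-7,8) inclusive
  edge (9, 8)→(2, 6): d=(-7,-2) inclusive
    (7,0)@(15, 1): e=[8,1,61] → X
    (4,1)@(9, 3): e=[0,35,35] → X  [on edge]
    (5,1)@(11, 3): e=[12,19,39] → X
    (6,1)@(13, 3): e=[24,3,43] → X
    (7,1)@(15, 3): e=[36,-13,47] → .
    (2,2)@(5, 5): e=[4,53,13] → X
    (3,2)@(7, 5): e=[16,37,17] → X
    (6,2)@(13, 5): e=[52,-11,29] → .
    (2,3)@(5, 7): e=[32,39,-1] → .
    (3,3)@(7, 7): e=[44,23,3] → X
    (5,3)@(11, 7): e=[68,-9,11] → .
    (3,4)@(7, 9): e=[72,9,-11] → .
  covered (10 px):
    . . . . . . . X
    . . . . X X X .
    . . X X X X . .
    . . . X X . . .
    . . . . . . . .
    . . . . . . . .
    . . . . . . . .
T3:
  2·area = 16
  edge (2, 10)→(6, 2): d=(4,-8) inclusive
  edge (6, 2)→(2, 14): d=(-4,12) inclusive
  edge (2, 14)→(2, 10): d=(0,-4) inclusive
    (2,2)@(5, 5): e=[4,0,12] → X  [on edge]
    (3,2)@(7, 5): e=[20,-24,20] → .
    (2,3)@(5, 7): e=[12,-8,12] → .
    (1,4)@(3, 9): e=[4,8,4] → X
    (2,4)@(5, 9): e=[20,-16,12] → .
    (1,5)@(3, 11): e=[12,0,4] → X  [on edge]
    (2,5)@(5, 11): e=[28,-24,12] → .
    (1,6)@(3, 13): e=[20,-8,4] → .
  covered (3 px):
    . . . . . . . .
    . . . . . . . .
    . . X . . . . .
    . . . . . . . .
    . X . . . . . .
    . X . . . . . .
    . . . . . . . .

Final: 25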